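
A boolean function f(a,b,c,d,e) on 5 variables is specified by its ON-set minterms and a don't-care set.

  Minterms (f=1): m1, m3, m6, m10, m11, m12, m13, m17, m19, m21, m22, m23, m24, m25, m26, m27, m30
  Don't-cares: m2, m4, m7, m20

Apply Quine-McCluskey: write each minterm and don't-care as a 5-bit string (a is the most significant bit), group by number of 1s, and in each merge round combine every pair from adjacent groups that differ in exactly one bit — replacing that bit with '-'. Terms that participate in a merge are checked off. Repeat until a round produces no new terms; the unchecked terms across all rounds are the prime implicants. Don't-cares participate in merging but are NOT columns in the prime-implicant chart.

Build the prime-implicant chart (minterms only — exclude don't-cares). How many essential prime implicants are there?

size-2^0 implicants → 00001(✓)  00010(✓)  00011(✓)  00100(✓)  00110(✓)  00111(✓)  01010(✓)  01011(✓)  01100(✓)  01101(✓)  10001(✓)  10011(✓)  10100(✓)  10101(✓)  10110(✓)  10111(✓)  11000(✓)  11001(✓)  11010(✓)  11011(✓)  11110(✓)
size-2^1 implicants → -0001(✓)  -0011(✓)  -0100(✓)  -0110(✓)  -0111(✓)  -1010(✓)  -1011(✓)  0-010(✓)  0-011(✓)  0-100  00-10(✓)  00-11(✓)  000-1(✓)  0001-(✓)  001-0(✓)  0011-(✓)  0101-(✓)  0110-  1-001(✓)  1-011(✓)  1-110  10-01(✓)  10-11(✓)  100-1(✓)  101-0(✓)  101-1(✓)  1010-(✓)  1011-(✓)  11-10  110-0(✓)  110-1(✓)  1100-(✓)  1101-(✓)
size-2^2 implicants → --011  -0-11  -00-1  -01-0  -011-  -101-  0-01-  00-1-  1-0-1  10--1  101--  110--
Unchecked terms (primes): --011, -0-11, -00-1, -01-0, -011-, -101-, 0-01-, 0-100, 00-1-, 0110-, 1-0-1, 1-110, 10--1, 101--, 11-10, 110--
Minterm coverage:
  m1 ⊆ -00-1 [E]
  m3 ⊆ --011,-0-11,-00-1,0-01-,00-1-
  m6 ⊆ -01-0,-011-,00-1-
  m10 ⊆ -101-,0-01-
  m11 ⊆ --011,-101-,0-01-
  m12 ⊆ 0-100,0110-
  m13 ⊆ 0110- [E]
  m17 ⊆ -00-1,1-0-1,10--1
  m19 ⊆ --011,-0-11,-00-1,1-0-1,10--1
  m21 ⊆ 10--1,101--
  m22 ⊆ -01-0,-011-,1-110,101--
  m23 ⊆ -0-11,-011-,10--1,101--
  m24 ⊆ 110-- [E]
  m25 ⊆ 1-0-1,110--
  m26 ⊆ -101-,11-10,110--
  m27 ⊆ --011,-101-,1-0-1,110--
  m30 ⊆ 1-110,11-10
E = {-00-1, 0110-, 110--}

3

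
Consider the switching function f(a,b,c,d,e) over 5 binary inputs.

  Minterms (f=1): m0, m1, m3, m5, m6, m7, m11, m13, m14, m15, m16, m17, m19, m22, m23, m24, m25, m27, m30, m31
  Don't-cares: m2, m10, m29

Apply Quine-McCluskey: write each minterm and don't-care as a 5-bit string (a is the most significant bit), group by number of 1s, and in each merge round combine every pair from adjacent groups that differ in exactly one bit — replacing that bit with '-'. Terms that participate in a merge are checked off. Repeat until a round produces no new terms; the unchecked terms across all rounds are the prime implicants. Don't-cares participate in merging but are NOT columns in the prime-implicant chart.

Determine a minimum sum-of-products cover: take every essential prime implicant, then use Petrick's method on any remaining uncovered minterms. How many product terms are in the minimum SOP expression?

size-2^0 implicants → 00000(✓)  00001(✓)  00010(✓)  00011(✓)  00101(✓)  00110(✓)  00111(✓)  01010(✓)  01011(✓)  01101(✓)  01110(✓)  01111(✓)  10000(✓)  10001(✓)  10011(✓)  10110(✓)  10111(✓)  11000(✓)  11001(✓)  11011(✓)  11101(✓)  11110(✓)  11111(✓)
size-2^1 implicants → -0000(✓)  -0001(✓)  -0011(✓)  -0110(✓)  -0111(✓)  -1011(✓)  -1101(✓)  -1110(✓)  -1111(✓)  0-010(✓)  0-011(✓)  0-101(✓)  0-110(✓)  0-111(✓)  00-01(✓)  00-10(✓)  00-11(✓)  000-0(✓)  000-1(✓)  0000-(✓)  0001-(✓)  001-1(✓)  0011-(✓)  01-10(✓)  01-11(✓)  0101-(✓)  011-1(✓)  0111-(✓)  1-000(✓)  1-001(✓)  1-011(✓)  1-110(✓)  1-111(✓)  10-11(✓)  100-1(✓)  1000-(✓)  1011-(✓)  11-01(✓)  11-11(✓)  110-1(✓)  1100-(✓)  111-1(✓)  1111-(✓)
size-2^2 implicants → --011(✓)  --110(✓)  --111(✓)  -0-11(✓)  -00-1  -000-  -011-(✓)  -1-11(✓)  -11-1  -111-(✓)  0--10(✓)  0--11(✓)  0-01-(✓)  0-1-1  0-11-(✓)  00--1  00-1-(✓)  000--  01-1-(✓)  1--11(✓)  1-0-1  1-00-  1-11-(✓)  11--1
size-2^3 implicants → ---11  --11-  0--1-
Unchecked terms (primes): ---11, --11-, -00-1, -000-, -11-1, 0--1-, 0-1-1, 00--1, 000--, 1-0-1, 1-00-, 11--1
Minterm coverage:
  m0 ⊆ -000-,000--
  m1 ⊆ -00-1,-000-,00--1,000--
  m3 ⊆ ---11,-00-1,0--1-,00--1,000--
  m5 ⊆ 0-1-1,00--1
  m6 ⊆ --11-,0--1-
  m7 ⊆ ---11,--11-,0--1-,0-1-1,00--1
  m11 ⊆ ---11,0--1-
  m13 ⊆ -11-1,0-1-1
  m14 ⊆ --11-,0--1-
  m15 ⊆ ---11,--11-,-11-1,0--1-,0-1-1
  m16 ⊆ -000-,1-00-
  m17 ⊆ -00-1,-000-,1-0-1,1-00-
  m19 ⊆ ---11,-00-1,1-0-1
  m22 ⊆ --11- [E]
  m23 ⊆ ---11,--11-
  m24 ⊆ 1-00- [E]
  m25 ⊆ 1-0-1,1-00-,11--1
  m27 ⊆ ---11,1-0-1,11--1
  m30 ⊆ --11- [E]
  m31 ⊆ ---11,--11-,-11-1,11--1
E = {--11-, 1-00-}
Petrick residual → ---11, -000-, 0-1-1
Cover = de + cd + b'c'd' + a'ce + ac'd'  |cover|=5

5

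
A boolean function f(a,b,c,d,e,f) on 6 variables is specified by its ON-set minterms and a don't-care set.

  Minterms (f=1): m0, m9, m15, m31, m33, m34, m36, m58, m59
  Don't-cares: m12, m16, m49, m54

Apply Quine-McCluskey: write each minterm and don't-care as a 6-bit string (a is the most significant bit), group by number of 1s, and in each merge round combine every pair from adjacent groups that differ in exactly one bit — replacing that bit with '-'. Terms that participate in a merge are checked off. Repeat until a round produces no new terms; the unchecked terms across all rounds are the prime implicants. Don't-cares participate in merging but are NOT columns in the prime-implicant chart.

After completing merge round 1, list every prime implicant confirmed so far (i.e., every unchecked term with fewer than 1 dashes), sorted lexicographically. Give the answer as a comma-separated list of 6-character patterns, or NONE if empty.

Round 0: 000000✓ 001001 001100 001111✓ 010000✓ 011111✓ 100001✓ 100010 100100 110001✓ 110110 111010✓ 111011✓
Round 1: 0-0000 0-1111 1-0001 11101-
PIs = {0-0000, 0-1111, 001001, 001100, 1-0001, 100010, 100100, 110110, 11101-}

001001, 001100, 100010, 100100, 110110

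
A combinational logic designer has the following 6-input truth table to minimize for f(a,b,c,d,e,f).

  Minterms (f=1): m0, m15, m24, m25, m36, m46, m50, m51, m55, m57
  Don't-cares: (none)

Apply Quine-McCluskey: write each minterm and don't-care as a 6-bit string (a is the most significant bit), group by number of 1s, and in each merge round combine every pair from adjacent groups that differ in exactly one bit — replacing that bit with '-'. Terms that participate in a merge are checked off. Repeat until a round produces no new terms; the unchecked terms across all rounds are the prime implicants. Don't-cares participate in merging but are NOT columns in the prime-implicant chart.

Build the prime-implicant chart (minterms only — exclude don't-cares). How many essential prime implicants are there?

8

size-2^0 implicants → 000000  001111  011000(✓)  011001(✓)  100100  101110  110010(✓)  110011(✓)  110111(✓)  111001(✓)
size-2^1 implicants → -11001  01100-  110-11  11001-
Unchecked terms (primes): -11001, 000000, 001111, 01100-, 100100, 101110, 110-11, 11001-
Minterm coverage:
  m0 ⊆ 000000 [E]
  m15 ⊆ 001111 [E]
  m24 ⊆ 01100- [E]
  m25 ⊆ -11001,01100-
  m36 ⊆ 100100 [E]
  m46 ⊆ 101110 [E]
  m50 ⊆ 11001- [E]
  m51 ⊆ 110-11,11001-
  m55 ⊆ 110-11 [E]
  m57 ⊆ -11001 [E]
E = {-11001, 000000, 001111, 01100-, 100100, 101110, 110-11, 11001-}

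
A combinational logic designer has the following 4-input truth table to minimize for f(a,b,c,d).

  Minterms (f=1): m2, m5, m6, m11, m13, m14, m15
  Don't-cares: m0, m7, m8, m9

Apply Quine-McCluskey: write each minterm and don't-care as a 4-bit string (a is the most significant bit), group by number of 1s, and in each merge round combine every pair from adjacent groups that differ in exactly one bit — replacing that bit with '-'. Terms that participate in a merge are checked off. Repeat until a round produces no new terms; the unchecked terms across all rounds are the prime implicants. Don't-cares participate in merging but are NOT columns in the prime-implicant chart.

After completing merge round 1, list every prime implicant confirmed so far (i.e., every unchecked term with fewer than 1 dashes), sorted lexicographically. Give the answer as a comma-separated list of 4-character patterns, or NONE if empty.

NONE

Round 0: 0000✓ 0010✓ 0101✓ 0110✓ 0111✓ 1000✓ 1001✓ 1011✓ 1101✓ 1110✓ 1111✓
Round 1: -000 -101✓ -110✓ -111✓ 0-10 00-0 01-1✓ 011-✓ 1-01✓ 1-11✓ 10-1✓ 100- 11-1✓ 111-✓
Round 2: -1-1 -11- 1--1
PIs = {-000, -1-1, -11-, 0-10, 00-0, 1--1, 100-}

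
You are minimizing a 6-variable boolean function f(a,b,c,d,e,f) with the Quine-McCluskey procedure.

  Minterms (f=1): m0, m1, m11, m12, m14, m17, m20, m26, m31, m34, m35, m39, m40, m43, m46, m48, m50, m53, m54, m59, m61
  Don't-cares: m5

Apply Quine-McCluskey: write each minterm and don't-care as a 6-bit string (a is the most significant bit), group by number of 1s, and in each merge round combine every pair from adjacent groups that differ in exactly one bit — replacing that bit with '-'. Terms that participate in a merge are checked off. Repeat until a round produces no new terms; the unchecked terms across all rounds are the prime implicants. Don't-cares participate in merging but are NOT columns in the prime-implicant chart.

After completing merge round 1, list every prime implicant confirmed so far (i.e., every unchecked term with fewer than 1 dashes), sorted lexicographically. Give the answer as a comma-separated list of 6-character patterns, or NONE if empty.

010100, 011010, 011111, 101000

size-2^0 implicants → 000000(✓)  000001(✓)  000101(✓)  001011(✓)  001100(✓)  001110(✓)  010001(✓)  010100  011010  011111  100010(✓)  100011(✓)  100111(✓)  101000  101011(✓)  101110(✓)  110000(✓)  110010(✓)  110101(✓)  110110(✓)  111011(✓)  111101(✓)
size-2^1 implicants → -01011  -01110  0-0001  000-01  00000-  0011-0  1-0010  1-1011  10-011  100-11  10001-  11-101  110-10  1100-0
Unchecked terms (primes): -01011, -01110, 0-0001, 000-01, 00000-, 0011-0, 010100, 011010, 011111, 1-0010, 1-1011, 10-011, 100-11, 10001-, 101000, 11-101, 110-10, 1100-0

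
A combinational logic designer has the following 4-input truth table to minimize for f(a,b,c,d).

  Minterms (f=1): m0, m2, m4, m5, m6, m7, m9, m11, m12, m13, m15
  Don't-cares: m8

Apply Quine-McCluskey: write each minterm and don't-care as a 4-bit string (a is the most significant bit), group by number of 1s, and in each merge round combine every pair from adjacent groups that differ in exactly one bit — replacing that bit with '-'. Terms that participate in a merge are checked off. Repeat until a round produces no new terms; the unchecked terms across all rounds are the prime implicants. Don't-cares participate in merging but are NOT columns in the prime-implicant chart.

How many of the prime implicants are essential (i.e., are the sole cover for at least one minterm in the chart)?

2

Round 0: 0000✓ 0010✓ 0100✓ 0101✓ 0110✓ 0111✓ 1000✓ 1001✓ 1011✓ 1100✓ 1101✓ 1111✓
Round 1: -000✓ -100✓ -101✓ -111✓ 0-00✓ 0-10✓ 00-0✓ 01-0✓ 01-1✓ 010-✓ 011-✓ 1-00✓ 1-01✓ 1-11✓ 10-1✓ 100-✓ 11-1✓ 110-✓
Round 2: --00 -1-1 -10- 0--0 01-- 1--1 1-0-
PIs = {--00, -1-1, -10-, 0--0, 01--, 1--1, 1-0-}
Coverage chart:
  m0: --00,0--0
  m2: 0--0 ←essential
  m4: --00,-10-,0--0,01--
  m5: -1-1,-10-,01--
  m6: 0--0,01--
  m7: -1-1,01--
  m9: 1--1,1-0-
  m11: 1--1 ←essential
  m12: --00,-10-,1-0-
  m13: -1-1,-10-,1--1,1-0-
  m15: -1-1,1--1
Essential: 0--0, 1--1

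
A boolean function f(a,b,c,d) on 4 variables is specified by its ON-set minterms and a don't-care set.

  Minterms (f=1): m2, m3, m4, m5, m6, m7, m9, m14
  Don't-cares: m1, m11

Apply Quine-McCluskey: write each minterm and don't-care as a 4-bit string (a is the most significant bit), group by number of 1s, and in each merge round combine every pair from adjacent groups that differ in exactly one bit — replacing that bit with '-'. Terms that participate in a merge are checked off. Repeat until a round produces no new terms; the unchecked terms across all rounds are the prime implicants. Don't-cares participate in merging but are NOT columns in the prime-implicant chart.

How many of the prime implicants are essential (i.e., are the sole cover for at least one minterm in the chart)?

size-2^0 implicants → 0001(✓)  0010(✓)  0011(✓)  0100(✓)  0101(✓)  0110(✓)  0111(✓)  1001(✓)  1011(✓)  1110(✓)
size-2^1 implicants → -001(✓)  -011(✓)  -110  0-01(✓)  0-10(✓)  0-11(✓)  00-1(✓)  001-(✓)  01-0(✓)  01-1(✓)  010-(✓)  011-(✓)  10-1(✓)
size-2^2 implicants → -0-1  0--1  0-1-  01--
Unchecked terms (primes): -0-1, -110, 0--1, 0-1-, 01--
Minterm coverage:
  m2 ⊆ 0-1- [E]
  m3 ⊆ -0-1,0--1,0-1-
  m4 ⊆ 01-- [E]
  m5 ⊆ 0--1,01--
  m6 ⊆ -110,0-1-,01--
  m7 ⊆ 0--1,0-1-,01--
  m9 ⊆ -0-1 [E]
  m14 ⊆ -110 [E]
E = {-0-1, -110, 0-1-, 01--}

4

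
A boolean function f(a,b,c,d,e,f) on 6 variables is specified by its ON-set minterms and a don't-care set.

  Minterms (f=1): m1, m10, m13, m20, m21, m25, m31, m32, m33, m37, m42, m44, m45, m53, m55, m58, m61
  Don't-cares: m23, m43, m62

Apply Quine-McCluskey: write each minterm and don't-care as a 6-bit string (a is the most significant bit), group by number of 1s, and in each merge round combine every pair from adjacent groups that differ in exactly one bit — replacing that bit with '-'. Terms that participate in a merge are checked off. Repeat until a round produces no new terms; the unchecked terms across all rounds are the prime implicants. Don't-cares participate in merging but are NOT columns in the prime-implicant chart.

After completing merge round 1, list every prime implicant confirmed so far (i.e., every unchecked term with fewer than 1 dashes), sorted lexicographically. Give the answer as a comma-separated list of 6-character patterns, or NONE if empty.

size-2^0 implicants → 000001(✓)  001010(✓)  001101(✓)  010100(✓)  010101(✓)  010111(✓)  011001  011111(✓)  100000(✓)  100001(✓)  100101(✓)  101010(✓)  101011(✓)  101100(✓)  101101(✓)  110101(✓)  110111(✓)  111010(✓)  111101(✓)  111110(✓)
size-2^1 implicants → -00001  -01010  -01101  -10101(✓)  -10111(✓)  01-111  0101-1(✓)  01010-  1-0101(✓)  1-1010  1-1101(✓)  10-101(✓)  100-01  10000-  10101-  10110-  11-101(✓)  1101-1(✓)  111-10
size-2^2 implicants → -101-1  1--101
Unchecked terms (primes): -00001, -01010, -01101, -101-1, 01-111, 01010-, 011001, 1--101, 1-1010, 100-01, 10000-, 10101-, 10110-, 111-10

011001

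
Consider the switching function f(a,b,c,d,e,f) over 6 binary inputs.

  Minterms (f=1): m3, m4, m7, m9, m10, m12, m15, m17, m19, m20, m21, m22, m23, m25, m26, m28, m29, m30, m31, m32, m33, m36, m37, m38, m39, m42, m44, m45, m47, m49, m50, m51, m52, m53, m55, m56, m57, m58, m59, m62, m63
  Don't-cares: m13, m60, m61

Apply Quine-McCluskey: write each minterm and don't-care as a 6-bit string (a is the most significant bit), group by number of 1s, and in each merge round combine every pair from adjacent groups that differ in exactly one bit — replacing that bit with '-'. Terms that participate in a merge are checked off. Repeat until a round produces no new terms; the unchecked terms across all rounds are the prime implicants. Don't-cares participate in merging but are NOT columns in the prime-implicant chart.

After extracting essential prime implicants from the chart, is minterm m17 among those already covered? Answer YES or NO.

NO

Round 0: 000011✓ 000100✓ 000111✓ 001001✓ 001010✓ 001100✓ 001101✓ 001111✓ 010001✓ 010011✓ 010100✓ 010101✓ 010110✓ 010111✓ 011001✓ 011010✓ 011100✓ 011101✓ 011110✓ 011111✓ 100000✓ 100001✓ 100100✓ 100101✓ 100110✓ 100111✓ 101010✓ 101100✓ 101101✓ 101111✓ 110001✓ 110010✓ 110011✓ 110100✓ 110101✓ 110111✓ 111000✓ 111001✓ 111010✓ 111011✓ 111100✓ 111101✓ 111110✓ 111111✓
Round 1: -00100✓ -00111✓ -01010✓ -01100✓ -01101✓ -01111✓ -10001✓ -10011✓ -10100✓ -10101✓ -10111✓ -11001✓ -11010✓ -11100✓ -11101✓ -11110✓ -11111✓ 0-0011✓ 0-0100✓ 0-0111✓ 0-1001✓ 0-1010✓ 0-1100✓ 0-1101✓ 0-1111✓ 00-100✓ 00-111✓ 000-11✓ 001-01✓ 0011-1✓ 00110-✓ 01-001✓ 01-100✓ 01-101✓ 01-110✓ 01-111✓ 010-01✓ 010-11✓ 0100-1✓ 0101-0✓ 0101-1✓ 01010-✓ 01011-✓ 011-01✓ 011-10✓ 0111-0✓ 0111-1✓ 01110-✓ 01111-✓ 1-0001✓ 1-0100✓ 1-0101✓ 1-0111✓ 1-1010✓ 1-1100✓ 1-1101✓ 1-1111✓ 10-100✓ 10-101✓ 10-111✓ 100-00✓ 100-01✓ 10000-✓ 1001-0✓ 1001-1✓ 10010-✓ 10011-✓ 1011-1✓ 10110-✓ 11-001✓ 11-010✓ 11-011✓ 11-100✓ 11-101✓ 11-111✓ 110-01✓ 110-11✓ 1100-1✓ 11001-✓ 1101-1✓ 11010-✓ 111-00✓ 111-01✓ 111-10✓ 111-11✓ 1110-0✓ 1110-1✓ 11100-✓ 11101-✓ 1111-0✓ 1111-1✓ 11110-✓ 11111-✓
Round 2: --0100✓ --0111✓ --1010 --1100✓ --1101✓ --1111✓ -0-100✓ -0-111✓ -011-1✓ -0110-✓ -1-001✓ -1-100✓ -1-101✓ -1-111✓ -10-01✓ -10-11✓ -100-1✓ -101-1✓ -1010-✓ -11-01✓ -11-10 -111-0✓ -111-1✓ -1110-✓ -1111-✓ 0--100✓ 0--111✓ 0-0-11 0-1-01 0-11-1✓ 0-110-✓ 01--01✓ 01-1-0✓ 01-1-1✓ 01-10-✓ 01-11-✓ 010--1✓ 0101--✓ 0111--✓ 1--100✓ 1--101✓ 1--111✓ 1-0-01 1-01-1✓ 1-010-✓ 1-11-1✓ 1-110-✓ 10-1-1✓ 10-10-✓ 100-0- 1001-- 11--01✓ 11--11✓ 11-0-1✓ 11-01- 11-1-1✓ 11-10-✓ 110--1✓ 111--0✓ 111--1✓ 111-0-✓ 111-1-✓ 1110--✓ 1111--✓
Round 3: ---100 ---111 --11-1 --110- -1--01 -1-1-1 -1-10- -10--1 -111-- 01-1-- 1--1-1 1--10- 11---1 111---
PIs = {---100, ---111, --1010, --11-1, --110-, -1--01, -1-1-1, -1-10-, -10--1, -11-10, -111--, 0-0-11, 0-1-01, 01-1--, 1--1-1, 1--10-, 1-0-01, 100-0-, 1001--, 11---1, 11-01-, 111---}
Coverage chart:
  m3: 0-0-11 ←essential
  m4: ---100 ←essential
  m7: ---111,0-0-11
  m9: 0-1-01 ←essential
  m10: --1010 ←essential
  m12: ---100,--110-
  m15: ---111,--11-1
  m17: -1--01,-10--1
  m19: -10--1,0-0-11
  m20: ---100,-1-10-,01-1--
  m21: -1--01,-1-1-1,-1-10-,-10--1,01-1--
  m22: 01-1-- ←essential
  m23: ---111,-1-1-1,-10--1,0-0-11,01-1--
  m25: -1--01,0-1-01
  m26: --1010,-11-10
  m28: ---100,--110-,-1-10-,-111--,01-1--
  m29: --11-1,--110-,-1--01,-1-1-1,-1-10-,-111--,0-1-01,01-1--
  m30: -11-10,-111--,01-1--
  m31: ---111,--11-1,-1-1-1,-111--,01-1--
  m32: 100-0- ←essential
  m33: 1-0-01,100-0-
  m36: ---100,1--10-,100-0-,1001--
  m37: 1--1-1,1--10-,1-0-01,100-0-,1001--
  m38: 1001-- ←essential
  m39: ---111,1--1-1,1001--
  m42: --1010 ←essential
  m44: ---100,--110-,1--10-
  m45: --11-1,--110-,1--1-1,1--10-
  m47: ---111,--11-1,1--1-1
  m49: -1--01,-10--1,1-0-01,11---1
  m50: 11-01- ←essential
  m51: -10--1,11---1,11-01-
  m52: ---100,-1-10-,1--10-
  m53: -1--01,-1-1-1,-1-10-,-10--1,1--1-1,1--10-,1-0-01,11---1
  m55: ---111,-1-1-1,-10--1,1--1-1,11---1
  m56: 111--- ←essential
  m57: -1--01,11---1,111---
  m58: --1010,-11-10,11-01-,111---
  m59: 11---1,11-01-,111---
  m62: -11-10,-111--,111---
  m63: ---111,--11-1,-1-1-1,-111--,1--1-1,11---1,111---
Essential: ---100, --1010, 0-0-11, 0-1-01, 01-1--, 100-0-, 1001--, 11-01-, 111---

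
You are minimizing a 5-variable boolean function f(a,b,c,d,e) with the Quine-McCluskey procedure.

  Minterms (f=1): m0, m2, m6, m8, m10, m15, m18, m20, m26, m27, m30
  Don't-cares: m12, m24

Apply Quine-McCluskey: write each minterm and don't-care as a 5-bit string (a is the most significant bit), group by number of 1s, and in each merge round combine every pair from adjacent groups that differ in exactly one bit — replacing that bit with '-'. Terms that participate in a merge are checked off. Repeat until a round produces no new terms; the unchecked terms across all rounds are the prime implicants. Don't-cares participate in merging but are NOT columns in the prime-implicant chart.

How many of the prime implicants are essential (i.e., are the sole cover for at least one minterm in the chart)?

7

Round 0: 00000✓ 00010✓ 00110✓ 01000✓ 01010✓ 01100✓ 01111 10010✓ 10100 11000✓ 11010✓ 11011✓ 11110✓
Round 1: -0010✓ -1000✓ -1010✓ 0-000✓ 0-010✓ 00-10 000-0✓ 01-00 010-0✓ 1-010✓ 11-10 110-0✓ 1101-
Round 2: --010 -10-0 0-0-0
PIs = {--010, -10-0, 0-0-0, 00-10, 01-00, 01111, 10100, 11-10, 1101-}
Coverage chart:
  m0: 0-0-0 ←essential
  m2: --010,0-0-0,00-10
  m6: 00-10 ←essential
  m8: -10-0,0-0-0,01-00
  m10: --010,-10-0,0-0-0
  m15: 01111 ←essential
  m18: --010 ←essential
  m20: 10100 ←essential
  m26: --010,-10-0,11-10,1101-
  m27: 1101- ←essential
  m30: 11-10 ←essential
Essential: --010, 0-0-0, 00-10, 01111, 10100, 11-10, 1101-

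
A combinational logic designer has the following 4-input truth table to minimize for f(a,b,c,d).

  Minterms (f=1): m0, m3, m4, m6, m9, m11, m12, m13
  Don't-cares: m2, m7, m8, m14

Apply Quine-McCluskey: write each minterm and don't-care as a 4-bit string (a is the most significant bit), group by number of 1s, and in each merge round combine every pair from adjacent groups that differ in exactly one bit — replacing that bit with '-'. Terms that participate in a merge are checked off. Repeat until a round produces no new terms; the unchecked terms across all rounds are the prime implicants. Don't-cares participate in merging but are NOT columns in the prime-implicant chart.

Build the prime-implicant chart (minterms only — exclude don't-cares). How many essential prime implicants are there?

1

[col 0] 0000*, 0010*, 0011*, 0100*, 0110*, 0111*, 1000*, 1001*, 1011*, 1100*, 1101*, 1110*
[col 1] -000*, -011, -100*, -110*, 0-00*, 0-10*, 0-11*, 00-0*, 001-*, 01-0*, 011-*, 1-00*, 1-01*, 10-1, 100-*, 11-0*, 110-*
[col 2] --00, -1-0, 0--0, 0-1-, 1-0-
Prime implicants: --00, -011, -1-0, 0--0, 0-1-, 1-0-, 10-1
PI chart (minterm → PIs covering it):
  0 | --00,0--0
  3 | -011,0-1-
  4 | --00,-1-0,0--0
  6 | -1-0,0--0,0-1-
  9 | 1-0-,10-1
  11 | -011,10-1
  12 | --00,-1-0,1-0-
  13 | 1-0-  (sole → essential)
Essential prime implicants: 1-0-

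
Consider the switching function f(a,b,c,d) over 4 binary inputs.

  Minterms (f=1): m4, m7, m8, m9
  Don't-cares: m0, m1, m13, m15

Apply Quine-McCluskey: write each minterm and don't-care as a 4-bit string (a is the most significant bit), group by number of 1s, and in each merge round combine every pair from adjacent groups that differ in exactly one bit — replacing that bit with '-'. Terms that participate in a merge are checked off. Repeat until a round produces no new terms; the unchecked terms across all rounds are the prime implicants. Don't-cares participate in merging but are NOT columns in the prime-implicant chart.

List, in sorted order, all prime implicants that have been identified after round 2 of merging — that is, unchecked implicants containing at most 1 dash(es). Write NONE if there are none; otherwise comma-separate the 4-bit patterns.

[col 0] 0000*, 0001*, 0100*, 0111*, 1000*, 1001*, 1101*, 1111*
[col 1] -000*, -001*, -111, 0-00, 000-*, 1-01, 100-*, 11-1
[col 2] -00-
Prime implicants: -00-, -111, 0-00, 1-01, 11-1

-111, 0-00, 1-01, 11-1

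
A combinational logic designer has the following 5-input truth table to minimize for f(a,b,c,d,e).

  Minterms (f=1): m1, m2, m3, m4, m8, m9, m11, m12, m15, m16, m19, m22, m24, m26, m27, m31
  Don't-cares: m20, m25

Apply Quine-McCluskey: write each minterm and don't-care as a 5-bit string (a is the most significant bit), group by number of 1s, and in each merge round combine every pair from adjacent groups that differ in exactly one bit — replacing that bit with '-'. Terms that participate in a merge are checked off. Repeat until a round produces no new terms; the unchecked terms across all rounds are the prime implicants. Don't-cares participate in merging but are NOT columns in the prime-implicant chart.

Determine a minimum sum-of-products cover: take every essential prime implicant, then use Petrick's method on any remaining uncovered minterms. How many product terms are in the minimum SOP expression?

Round 0: 00001✓ 00010✓ 00011✓ 00100✓ 01000✓ 01001✓ 01011✓ 01100✓ 01111✓ 10000✓ 10011✓ 10100✓ 10110✓ 11000✓ 11001✓ 11010✓ 11011✓ 11111✓
Round 1: -0011✓ -0100 -1000✓ -1001✓ -1011✓ -1111✓ 0-001✓ 0-011✓ 0-100 000-1✓ 0001- 01-00 01-11✓ 010-1✓ 0100-✓ 1-000 1-011✓ 10-00 101-0 11-11✓ 110-0✓ 110-1✓ 1100-✓ 1101-✓
Round 2: --011 -1-11 -10-1 -100- 0-0-1 110--
PIs = {--011, -0100, -1-11, -10-1, -100-, 0-0-1, 0-100, 0001-, 01-00, 1-000, 10-00, 101-0, 110--}
Coverage chart:
  m1: 0-0-1 ←essential
  m2: 0001- ←essential
  m3: --011,0-0-1,0001-
  m4: -0100,0-100
  m8: -100-,01-00
  m9: -10-1,-100-,0-0-1
  m11: --011,-1-11,-10-1,0-0-1
  m12: 0-100,01-00
  m15: -1-11 ←essential
  m16: 1-000,10-00
  m19: --011 ←essential
  m22: 101-0 ←essential
  m24: -100-,1-000,110--
  m26: 110-- ←essential
  m27: --011,-1-11,-10-1,110--
  m31: -1-11 ←essential
Essential: --011, -1-11, 0-0-1, 0001-, 101-0, 110--
Petrick residual → -0100, 01-00, 1-000
Min cover (9 terms): c'de + b'cd'e' + bde + a'c'e + a'b'c'd + a'bd'e' + ac'd'e' + ab'ce' + abc'

9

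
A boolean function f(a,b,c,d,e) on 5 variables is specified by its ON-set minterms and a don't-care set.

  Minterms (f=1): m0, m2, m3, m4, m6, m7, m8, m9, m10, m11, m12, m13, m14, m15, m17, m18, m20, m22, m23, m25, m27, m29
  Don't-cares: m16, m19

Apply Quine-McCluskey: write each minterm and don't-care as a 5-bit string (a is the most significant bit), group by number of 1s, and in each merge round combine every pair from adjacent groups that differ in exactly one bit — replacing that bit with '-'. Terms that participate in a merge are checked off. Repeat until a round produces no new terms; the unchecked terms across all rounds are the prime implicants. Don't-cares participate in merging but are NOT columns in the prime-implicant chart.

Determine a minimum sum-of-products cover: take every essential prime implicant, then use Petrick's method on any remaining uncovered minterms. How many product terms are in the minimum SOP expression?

5

Round 0: 00000✓ 00010✓ 00011✓ 00100✓ 00110✓ 00111✓ 01000✓ 01001✓ 01010✓ 01011✓ 01100✓ 01101✓ 01110✓ 01111✓ 10000✓ 10001✓ 10010✓ 10011✓ 10100✓ 10110✓ 10111✓ 11001✓ 11011✓ 11101✓
Round 1: -0000✓ -0010✓ -0011✓ -0100✓ -0110✓ -0111✓ -1001✓ -1011✓ -1101✓ 0-000✓ 0-010✓ 0-011✓ 0-100✓ 0-110✓ 0-111✓ 00-00✓ 00-10✓ 00-11✓ 000-0✓ 0001-✓ 001-0✓ 0011-✓ 01-00✓ 01-01✓ 01-10✓ 01-11✓ 010-0✓ 010-1✓ 0100-✓ 0101-✓ 011-0✓ 011-1✓ 0110-✓ 0111-✓ 1-001✓ 1-011✓ 10-00✓ 10-10✓ 10-11✓ 100-0✓ 100-1✓ 1000-✓ 1001-✓ 101-0✓ 1011-✓ 11-01✓ 110-1✓
Round 2: --011 -0-00✓ -0-10✓ -0-11✓ -00-0✓ -001-✓ -01-0✓ -011-✓ -1-01 -10-1 0--00✓ 0--10✓ 0--11✓ 0-0-0✓ 0-01-✓ 0-1-0✓ 0-11-✓ 00--0✓ 00-1-✓ 01--0✓ 01--1✓ 01-0-✓ 01-1-✓ 010--✓ 011--✓ 1-0-1 10--0✓ 10-1-✓ 100--
Round 3: -0--0 -0-1- 0---0 0--1- 01---
PIs = {--011, -0--0, -0-1-, -1-01, -10-1, 0---0, 0--1-, 01---, 1-0-1, 100--}
Coverage chart:
  m0: -0--0,0---0
  m2: -0--0,-0-1-,0---0,0--1-
  m3: --011,-0-1-,0--1-
  m4: -0--0,0---0
  m6: -0--0,-0-1-,0---0,0--1-
  m7: -0-1-,0--1-
  m8: 0---0,01---
  m9: -1-01,-10-1,01---
  m10: 0---0,0--1-,01---
  m11: --011,-10-1,0--1-,01---
  m12: 0---0,01---
  m13: -1-01,01---
  m14: 0---0,0--1-,01---
  m15: 0--1-,01---
  m17: 1-0-1,100--
  m18: -0--0,-0-1-,100--
  m20: -0--0 ←essential
  m22: -0--0,-0-1-
  m23: -0-1- ←essential
  m25: -1-01,-10-1,1-0-1
  m27: --011,-10-1,1-0-1
  m29: -1-01 ←essential
Essential: -0--0, -0-1-, -1-01
Petrick residual → 01---, 1-0-1
Min cover (5 terms): b'e' + b'd + bd'e + a'b + ac'e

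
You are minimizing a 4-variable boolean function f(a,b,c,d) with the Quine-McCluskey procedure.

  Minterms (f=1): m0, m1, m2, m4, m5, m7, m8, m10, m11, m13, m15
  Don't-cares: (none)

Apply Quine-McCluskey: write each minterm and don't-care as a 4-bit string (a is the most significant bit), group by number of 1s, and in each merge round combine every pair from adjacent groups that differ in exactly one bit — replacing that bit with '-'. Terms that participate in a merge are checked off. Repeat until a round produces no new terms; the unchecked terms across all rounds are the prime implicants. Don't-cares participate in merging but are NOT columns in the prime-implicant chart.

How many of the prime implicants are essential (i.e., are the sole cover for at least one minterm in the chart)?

[col 0] 0000*, 0001*, 0010*, 0100*, 0101*, 0111*, 1000*, 1010*, 1011*, 1101*, 1111*
[col 1] -000*, -010*, -101*, -111*, 0-00*, 0-01*, 00-0*, 000-*, 01-1*, 010-*, 1-11, 10-0*, 101-, 11-1*
[col 2] -0-0, -1-1, 0-0-
Prime implicants: -0-0, -1-1, 0-0-, 1-11, 101-
PI chart (minterm → PIs covering it):
  0 | -0-0,0-0-
  1 | 0-0-  (sole → essential)
  2 | -0-0  (sole → essential)
  4 | 0-0-  (sole → essential)
  5 | -1-1,0-0-
  7 | -1-1  (sole → essential)
  8 | -0-0  (sole → essential)
  10 | -0-0,101-
  11 | 1-11,101-
  13 | -1-1  (sole → essential)
  15 | -1-1,1-11
Essential prime implicants: -0-0, -1-1, 0-0-

3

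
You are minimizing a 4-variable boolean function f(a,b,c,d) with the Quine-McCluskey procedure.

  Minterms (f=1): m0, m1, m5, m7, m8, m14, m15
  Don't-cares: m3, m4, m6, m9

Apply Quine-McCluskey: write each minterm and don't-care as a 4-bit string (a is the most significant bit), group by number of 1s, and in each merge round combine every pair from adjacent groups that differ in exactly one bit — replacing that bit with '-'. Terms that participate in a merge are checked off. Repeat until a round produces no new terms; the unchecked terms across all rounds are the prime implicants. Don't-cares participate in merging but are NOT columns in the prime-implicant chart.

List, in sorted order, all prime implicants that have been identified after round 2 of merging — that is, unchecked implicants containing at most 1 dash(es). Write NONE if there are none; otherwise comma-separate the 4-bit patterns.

[col 0] 0000*, 0001*, 0011*, 0100*, 0101*, 0110*, 0111*, 1000*, 1001*, 1110*, 1111*
[col 1] -000*, -001*, -110*, -111*, 0-00*, 0-01*, 0-11*, 00-1*, 000-*, 01-0*, 01-1*, 010-*, 011-*, 100-*, 111-*
[col 2] -00-, -11-, 0--1, 0-0-, 01--
Prime implicants: -00-, -11-, 0--1, 0-0-, 01--

NONE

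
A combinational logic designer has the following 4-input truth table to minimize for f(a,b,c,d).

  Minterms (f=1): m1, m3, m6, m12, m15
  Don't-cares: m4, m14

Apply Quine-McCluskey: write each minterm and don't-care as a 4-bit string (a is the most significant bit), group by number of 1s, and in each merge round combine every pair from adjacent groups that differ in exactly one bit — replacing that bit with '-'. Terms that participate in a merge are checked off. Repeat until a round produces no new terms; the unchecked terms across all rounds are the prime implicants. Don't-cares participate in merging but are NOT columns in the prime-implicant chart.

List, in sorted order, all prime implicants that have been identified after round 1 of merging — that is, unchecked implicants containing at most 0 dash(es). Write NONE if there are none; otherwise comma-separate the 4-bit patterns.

Round 0: 0001✓ 0011✓ 0100✓ 0110✓ 1100✓ 1110✓ 1111✓
Round 1: -100✓ -110✓ 00-1 01-0✓ 11-0✓ 111-
Round 2: -1-0
PIs = {-1-0, 00-1, 111-}

NONE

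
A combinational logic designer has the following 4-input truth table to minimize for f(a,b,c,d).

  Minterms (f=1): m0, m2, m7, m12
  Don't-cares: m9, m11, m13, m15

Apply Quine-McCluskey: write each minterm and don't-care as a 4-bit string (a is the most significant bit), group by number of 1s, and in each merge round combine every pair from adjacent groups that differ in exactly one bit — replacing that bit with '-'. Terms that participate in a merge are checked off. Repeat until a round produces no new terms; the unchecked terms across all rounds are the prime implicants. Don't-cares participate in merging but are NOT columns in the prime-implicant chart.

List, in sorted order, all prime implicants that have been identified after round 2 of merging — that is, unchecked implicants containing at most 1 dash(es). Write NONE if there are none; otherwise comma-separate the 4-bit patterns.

-111, 00-0, 110-

Round 0: 0000✓ 0010✓ 0111✓ 1001✓ 1011✓ 1100✓ 1101✓ 1111✓
Round 1: -111 00-0 1-01✓ 1-11✓ 10-1✓ 11-1✓ 110-
Round 2: 1--1
PIs = {-111, 00-0, 1--1, 110-}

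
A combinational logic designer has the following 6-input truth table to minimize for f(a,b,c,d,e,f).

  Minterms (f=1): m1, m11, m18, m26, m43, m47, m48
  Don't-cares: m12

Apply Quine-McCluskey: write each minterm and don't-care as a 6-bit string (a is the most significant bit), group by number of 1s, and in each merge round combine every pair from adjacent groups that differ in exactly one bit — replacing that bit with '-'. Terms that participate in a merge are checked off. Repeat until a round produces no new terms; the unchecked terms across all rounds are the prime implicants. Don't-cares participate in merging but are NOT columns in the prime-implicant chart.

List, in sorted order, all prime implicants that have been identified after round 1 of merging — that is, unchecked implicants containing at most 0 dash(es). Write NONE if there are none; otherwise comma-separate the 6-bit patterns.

size-2^0 implicants → 000001  001011(✓)  001100  010010(✓)  011010(✓)  101011(✓)  101111(✓)  110000
size-2^1 implicants → -01011  01-010  101-11
Unchecked terms (primes): -01011, 000001, 001100, 01-010, 101-11, 110000

000001, 001100, 110000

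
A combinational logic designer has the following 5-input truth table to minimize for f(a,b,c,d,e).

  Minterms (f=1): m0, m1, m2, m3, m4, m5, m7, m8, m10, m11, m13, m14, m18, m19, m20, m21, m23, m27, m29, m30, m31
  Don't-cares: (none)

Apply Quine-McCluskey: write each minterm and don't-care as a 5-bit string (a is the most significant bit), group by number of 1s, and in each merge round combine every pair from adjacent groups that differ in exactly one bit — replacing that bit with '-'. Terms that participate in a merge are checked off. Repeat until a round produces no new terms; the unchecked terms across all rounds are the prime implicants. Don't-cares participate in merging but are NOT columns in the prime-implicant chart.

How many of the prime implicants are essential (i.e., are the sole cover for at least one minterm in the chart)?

size-2^0 implicants → 00000(✓)  00001(✓)  00010(✓)  00011(✓)  00100(✓)  00101(✓)  00111(✓)  01000(✓)  01010(✓)  01011(✓)  01101(✓)  01110(✓)  10010(✓)  10011(✓)  10100(✓)  10101(✓)  10111(✓)  11011(✓)  11101(✓)  11110(✓)  11111(✓)
size-2^1 implicants → -0010(✓)  -0011(✓)  -0100(✓)  -0101(✓)  -0111(✓)  -1011(✓)  -1101(✓)  -1110  0-000(✓)  0-010(✓)  0-011(✓)  0-101(✓)  00-00(✓)  00-01(✓)  00-11(✓)  000-0(✓)  000-1(✓)  0000-(✓)  0001-(✓)  001-1(✓)  0010-(✓)  01-10  010-0(✓)  0101-(✓)  1-011(✓)  1-101(✓)  1-111(✓)  10-11(✓)  1001-(✓)  101-1(✓)  1010-(✓)  11-11(✓)  111-1(✓)  1111-
size-2^2 implicants → --011  --101  -0-11  -001-  -01-1  -010-  0-0-0  0-01-  00--1  00-0-  000--  1--11  1-1-1
Unchecked terms (primes): --011, --101, -0-11, -001-, -01-1, -010-, -1110, 0-0-0, 0-01-, 00--1, 00-0-, 000--, 01-10, 1--11, 1-1-1, 1111-
Minterm coverage:
  m0 ⊆ 0-0-0,00-0-,000--
  m1 ⊆ 00--1,00-0-,000--
  m2 ⊆ -001-,0-0-0,0-01-,000--
  m3 ⊆ --011,-0-11,-001-,0-01-,00--1,000--
  m4 ⊆ -010-,00-0-
  m5 ⊆ --101,-01-1,-010-,00--1,00-0-
  m7 ⊆ -0-11,-01-1,00--1
  m8 ⊆ 0-0-0 [E]
  m10 ⊆ 0-0-0,0-01-,01-10
  m11 ⊆ --011,0-01-
  m13 ⊆ --101 [E]
  m14 ⊆ -1110,01-10
  m18 ⊆ -001- [E]
  m19 ⊆ --011,-0-11,-001-,1--11
  m20 ⊆ -010- [E]
  m21 ⊆ --101,-01-1,-010-,1-1-1
  m23 ⊆ -0-11,-01-1,1--11,1-1-1
  m27 ⊆ --011,1--11
  m29 ⊆ --101,1-1-1
  m30 ⊆ -1110,1111-
  m31 ⊆ 1--11,1-1-1,1111-
E = {--101, -001-, -010-, 0-0-0}

4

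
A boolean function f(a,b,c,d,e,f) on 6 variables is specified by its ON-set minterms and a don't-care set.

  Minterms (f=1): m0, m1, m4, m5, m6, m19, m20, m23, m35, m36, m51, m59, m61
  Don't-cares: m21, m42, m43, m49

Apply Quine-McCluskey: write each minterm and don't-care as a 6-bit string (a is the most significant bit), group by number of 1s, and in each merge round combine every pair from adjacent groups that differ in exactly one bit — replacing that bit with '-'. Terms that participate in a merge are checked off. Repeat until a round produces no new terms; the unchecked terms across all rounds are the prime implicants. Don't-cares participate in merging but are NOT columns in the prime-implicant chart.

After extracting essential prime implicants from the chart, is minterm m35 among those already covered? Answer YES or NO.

[col 0] 000000*, 000001*, 000100*, 000101*, 000110*, 010011*, 010100*, 010101*, 010111*, 100011*, 100100*, 101010*, 101011*, 110001*, 110011*, 111011*, 111101
[col 1] -00100, -10011, 0-0100*, 0-0101*, 000-00*, 000-01*, 00000-*, 0001-0, 00010-*, 010-11, 0101-1, 01010-*, 1-0011*, 1-1011*, 10-011*, 10101-, 11-011*, 1100-1
[col 2] 0-010-, 000-0-, 1--011
Prime implicants: -00100, -10011, 0-010-, 000-0-, 0001-0, 010-11, 0101-1, 1--011, 10101-, 1100-1, 111101
PI chart (minterm → PIs covering it):
  0 | 000-0-  (sole → essential)
  1 | 000-0-  (sole → essential)
  4 | -00100,0-010-,000-0-,0001-0
  5 | 0-010-,000-0-
  6 | 0001-0  (sole → essential)
  19 | -10011,010-11
  20 | 0-010-  (sole → essential)
  23 | 010-11,0101-1
  35 | 1--011  (sole → essential)
  36 | -00100  (sole → essential)
  51 | -10011,1--011,1100-1
  59 | 1--011  (sole → essential)
  61 | 111101  (sole → essential)
Essential prime implicants: -00100, 0-010-, 000-0-, 0001-0, 1--011, 111101

YES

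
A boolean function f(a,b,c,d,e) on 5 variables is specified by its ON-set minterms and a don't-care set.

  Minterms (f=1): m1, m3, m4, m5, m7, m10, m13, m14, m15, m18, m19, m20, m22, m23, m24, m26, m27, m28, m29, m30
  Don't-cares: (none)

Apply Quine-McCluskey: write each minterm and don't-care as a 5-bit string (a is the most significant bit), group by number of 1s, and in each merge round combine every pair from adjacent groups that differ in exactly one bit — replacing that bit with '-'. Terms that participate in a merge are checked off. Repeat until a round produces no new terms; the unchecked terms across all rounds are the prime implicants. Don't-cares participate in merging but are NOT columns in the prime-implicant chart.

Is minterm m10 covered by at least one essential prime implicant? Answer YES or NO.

Round 0: 00001✓ 00011✓ 00100✓ 00101✓ 00111✓ 01010✓ 01101✓ 01110✓ 01111✓ 10010✓ 10011✓ 10100✓ 10110✓ 10111✓ 11000✓ 11010✓ 11011✓ 11100✓ 11101✓ 11110✓
Round 1: -0011✓ -0100 -0111✓ -1010✓ -1101 -1110✓ 0-101✓ 0-111✓ 00-01✓ 00-11✓ 000-1✓ 001-1✓ 0010- 01-10✓ 011-1✓ 0111- 1-010✓ 1-011✓ 1-100✓ 1-110✓ 10-10✓ 10-11✓ 1001-✓ 101-0✓ 1011-✓ 11-00✓ 11-10✓ 110-0✓ 1101-✓ 111-0✓ 1110-
Round 2: -0-11 -1-10 0-1-1 00--1 1--10 1-01- 1-1-0 10-1- 11--0
PIs = {-0-11, -0100, -1-10, -1101, 0-1-1, 00--1, 0010-, 0111-, 1--10, 1-01-, 1-1-0, 10-1-, 11--0, 1110-}
Coverage chart:
  m1: 00--1 ←essential
  m3: -0-11,00--1
  m4: -0100,0010-
  m5: 0-1-1,00--1,0010-
  m7: -0-11,0-1-1,00--1
  m10: -1-10 ←essential
  m13: -1101,0-1-1
  m14: -1-10,0111-
  m15: 0-1-1,0111-
  m18: 1--10,1-01-,10-1-
  m19: -0-11,1-01-,10-1-
  m20: -0100,1-1-0
  m22: 1--10,1-1-0,10-1-
  m23: -0-11,10-1-
  m24: 11--0 ←essential
  m26: -1-10,1--10,1-01-,11--0
  m27: 1-01- ←essential
  m28: 1-1-0,11--0,1110-
  m29: -1101,1110-
  m30: -1-10,1--10,1-1-0,11--0
Essential: -1-10, 00--1, 1-01-, 11--0

YES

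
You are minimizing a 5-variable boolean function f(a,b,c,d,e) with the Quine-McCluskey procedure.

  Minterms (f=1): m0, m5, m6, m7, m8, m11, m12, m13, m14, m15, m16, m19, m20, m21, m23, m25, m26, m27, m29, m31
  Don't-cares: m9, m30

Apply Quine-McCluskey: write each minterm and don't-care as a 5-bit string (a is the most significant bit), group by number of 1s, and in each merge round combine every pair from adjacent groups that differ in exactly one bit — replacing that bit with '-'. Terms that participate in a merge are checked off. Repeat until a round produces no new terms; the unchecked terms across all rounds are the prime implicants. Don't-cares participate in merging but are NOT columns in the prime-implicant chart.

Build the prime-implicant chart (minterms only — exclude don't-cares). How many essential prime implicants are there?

size-2^0 implicants → 00000(✓)  00101(✓)  00110(✓)  00111(✓)  01000(✓)  01001(✓)  01011(✓)  01100(✓)  01101(✓)  01110(✓)  01111(✓)  10000(✓)  10011(✓)  10100(✓)  10101(✓)  10111(✓)  11001(✓)  11010(✓)  11011(✓)  11101(✓)  11110(✓)  11111(✓)
size-2^1 implicants → -0000  -0101(✓)  -0111(✓)  -1001(✓)  -1011(✓)  -1101(✓)  -1110(✓)  -1111(✓)  0-000  0-101(✓)  0-110(✓)  0-111(✓)  001-1(✓)  0011-(✓)  01-00(✓)  01-01(✓)  01-11(✓)  010-1(✓)  0100-(✓)  011-0(✓)  011-1(✓)  0110-(✓)  0111-(✓)  1-011(✓)  1-101(✓)  1-111(✓)  10-00  10-11(✓)  101-1(✓)  1010-  11-01(✓)  11-10(✓)  11-11(✓)  110-1(✓)  1101-(✓)  111-1(✓)  1111-(✓)
size-2^2 implicants → --101(✓)  --111(✓)  -01-1(✓)  -1-01(✓)  -1-11(✓)  -10-1(✓)  -11-1(✓)  -111-  0-1-1(✓)  0-11-  01--1(✓)  01-0-  011--  1--11  1-1-1(✓)  11--1(✓)  11-1-
size-2^3 implicants → --1-1  -1--1
Unchecked terms (primes): --1-1, -0000, -1--1, -111-, 0-000, 0-11-, 01-0-, 011--, 1--11, 10-00, 1010-, 11-1-
Minterm coverage:
  m0 ⊆ -0000,0-000
  m5 ⊆ --1-1 [E]
  m6 ⊆ 0-11- [E]
  m7 ⊆ --1-1,0-11-
  m8 ⊆ 0-000,01-0-
  m11 ⊆ -1--1 [E]
  m12 ⊆ 01-0-,011--
  m13 ⊆ --1-1,-1--1,01-0-,011--
  m14 ⊆ -111-,0-11-,011--
  m15 ⊆ --1-1,-1--1,-111-,0-11-,011--
  m16 ⊆ -0000,10-00
  m19 ⊆ 1--11 [E]
  m20 ⊆ 10-00,1010-
  m21 ⊆ --1-1,1010-
  m23 ⊆ --1-1,1--11
  m25 ⊆ -1--1 [E]
  m26 ⊆ 11-1- [E]
  m27 ⊆ -1--1,1--11,11-1-
  m29 ⊆ --1-1,-1--1
  m31 ⊆ --1-1,-1--1,-111-,1--11,11-1-
E = {--1-1, -1--1, 0-11-, 1--11, 11-1-}

5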